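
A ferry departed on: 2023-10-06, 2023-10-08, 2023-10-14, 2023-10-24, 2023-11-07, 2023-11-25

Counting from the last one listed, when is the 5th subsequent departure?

2024-04-23

The spacing grows by 4 each time: 2, 6, 10, 14, 18 days.
Next gap: 22 days. 2023-11-25 + 22 days = 2023-12-17.
Next gap: 26 days. 2023-12-17 + 26 days = 2024-01-12.
Next gap: 30 days. 2024-01-12 + 30 days = 2024-02-11.
Next gap: 34 days. 2024-02-11 + 34 days = 2024-03-16.
Next gap: 38 days. 2024-03-16 + 38 days = 2024-04-23.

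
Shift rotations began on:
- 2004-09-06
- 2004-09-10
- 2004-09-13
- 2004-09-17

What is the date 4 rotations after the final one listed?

The gap pattern 4, 3, 4 repeats every 2 events.
These are the Mondays and Fridays of each week.
Next Monday: 2004-09-20.
The following Friday is 2004-09-24.
The following Monday is 2004-09-27.
The following Friday is 2004-10-01.

2004-10-01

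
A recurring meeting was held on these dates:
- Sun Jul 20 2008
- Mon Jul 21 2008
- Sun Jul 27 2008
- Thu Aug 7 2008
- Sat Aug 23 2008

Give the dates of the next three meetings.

The spacing grows by 5 each time: 1, 6, 11, 16 days.
Next gap: 21 days. Sat Aug 23 2008 + 21 days = Sat Sep 13 2008.
Next gap: 26 days. Sat Sep 13 2008 + 26 days = Thu Oct 9 2008.
Next gap: 31 days. Thu Oct 9 2008 + 31 days = Sun Nov 9 2008.

Sat Sep 13 2008, Thu Oct 9 2008, Sun Nov 9 2008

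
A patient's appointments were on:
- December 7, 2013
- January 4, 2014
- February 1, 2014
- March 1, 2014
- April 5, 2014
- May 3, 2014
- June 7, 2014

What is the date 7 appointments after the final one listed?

January 3, 2015

Gaps: 28, 28, 28, 35, 28, 35 days — a mix of 28 and 35. Every date is a Saturday.
Each is the 1st Saturday of its month.
1st Saturday of July 2014: July 5, 2014.
1st Saturday of August 2014: August 2, 2014.
September 2014 — 1st Saturday is September 6, 2014.
October 2014 — 1st Saturday is October 4, 2014.
November 2014 — 1st Saturday is November 1, 2014.
1st Saturday of December 2014: December 6, 2014.
January 2015 — 1st Saturday is January 3, 2015.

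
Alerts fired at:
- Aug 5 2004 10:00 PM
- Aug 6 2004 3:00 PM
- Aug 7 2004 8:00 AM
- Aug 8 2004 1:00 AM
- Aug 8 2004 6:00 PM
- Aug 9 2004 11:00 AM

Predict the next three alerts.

The interval is a steady 17 hours (17, 17, 17, 17, 17).
Aug 9 2004 11:00 AM + 17 h = Aug 10 2004 4:00 AM.
Aug 10 2004 4:00 AM + 17 h = Aug 10 2004 9:00 PM.
Aug 10 2004 9:00 PM + 17 h = Aug 11 2004 2:00 PM.

Aug 10 2004 4:00 AM, Aug 10 2004 9:00 PM, Aug 11 2004 2:00 PM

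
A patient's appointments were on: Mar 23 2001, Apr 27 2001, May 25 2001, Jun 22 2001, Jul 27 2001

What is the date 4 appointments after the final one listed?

Gaps: 35, 28, 28, 35 days — a mix of 28 and 35. Every date is a Friday.
Each is the 4th Friday of its month.
4th Friday of August 2001: Aug 24 2001.
September 2001 — 4th Friday is Sep 28 2001.
4th Friday of October 2001: Oct 26 2001.
November 2001 — 4th Friday is Nov 23 2001.

Nov 23 2001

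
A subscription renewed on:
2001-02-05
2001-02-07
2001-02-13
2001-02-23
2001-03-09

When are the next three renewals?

2001-03-27, 2001-04-18, 2001-05-14

The spacing grows by 4 each time: 2, 6, 10, 14 days.
Next gap: 18 days. 2001-03-09 + 18 days = 2001-03-27.
Next gap: 22 days. 2001-03-27 + 22 days = 2001-04-18.
Next gap: 26 days. 2001-04-18 + 26 days = 2001-05-14.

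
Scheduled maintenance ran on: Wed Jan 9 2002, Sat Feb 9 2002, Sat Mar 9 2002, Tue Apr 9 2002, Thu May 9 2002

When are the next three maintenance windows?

Each date is the 9th; the gaps (31, 28, 31, 30) track the month lengths.
The rule is the 9th of each month.
Next: June 2002 → Sun Jun 9 2002.
Next: July 2002 → Tue Jul 9 2002.
August 2002: Fri Aug 9 2002.

Sun Jun 9 2002, Tue Jul 9 2002, Fri Aug 9 2002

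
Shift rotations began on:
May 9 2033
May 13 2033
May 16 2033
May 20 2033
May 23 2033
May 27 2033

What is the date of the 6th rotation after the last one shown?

Gaps: 4, 3, 4, 3, 4 days — not constant, but cyclic with period 2.
The events fall on every Monday and Friday.
Next Monday: May 30 2033.
Next Friday: Jun 3 2033.
Next Monday: Jun 6 2033.
The following Friday is Jun 10 2033.
Next Monday: Jun 13 2033.
Next Friday: Jun 17 2033.

Jun 17 2033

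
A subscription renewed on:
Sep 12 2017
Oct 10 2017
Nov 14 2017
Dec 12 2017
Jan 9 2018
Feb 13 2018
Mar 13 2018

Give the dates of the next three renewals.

These are Tuesdays at 28- or 35-day spacing (28, 35, 28, 28, 35, 28).
The pattern: 2nd Tuesday of the month.
2nd Tuesday of April 2018: Apr 10 2018.
May 2018 — 2nd Tuesday is May 8 2018.
2nd Tuesday of June 2018: Jun 12 2018.

Apr 10 2018, May 8 2018, Jun 12 2018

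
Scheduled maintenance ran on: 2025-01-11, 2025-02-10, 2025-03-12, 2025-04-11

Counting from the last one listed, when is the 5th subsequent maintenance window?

Gaps between consecutive events: 30, 30, 30 days — a constant 30-day interval.
2025-04-11 + 30 days = 2025-05-11.
2025-05-11 + 30 days = 2025-06-10.
2025-06-10 + 30 days = 2025-07-10.
2025-07-10 + 30 days = 2025-08-09.
2025-08-09 + 30 days = 2025-09-08.

2025-09-08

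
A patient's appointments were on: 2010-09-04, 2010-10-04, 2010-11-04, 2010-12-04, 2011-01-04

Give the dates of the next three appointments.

Each date is the 4th; the gaps (30, 31, 30, 31) track the month lengths.
The rule is the 4th of each month.
Next: February 2011 → 2011-02-04.
March 2011: 2011-03-04.
April 2011: 2011-04-04.

2011-02-04, 2011-03-04, 2011-04-04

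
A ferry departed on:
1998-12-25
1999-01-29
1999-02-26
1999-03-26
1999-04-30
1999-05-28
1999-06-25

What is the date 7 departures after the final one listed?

These are Fridays with 35, 28, 28, 35, 28, 28-day gaps.
Each is the final Friday of its month — 1999-01-29 is past the 28th, so '4th Friday' doesn't fit.
Last Friday of July 1999: 1999-07-30.
Last Friday of August 1999: 1999-08-27.
Last Friday of September 1999: 1999-09-24.
October 1999 ends with Friday 1999-10-29.
November 1999 ends with Friday 1999-11-26.
Last Friday of December 1999: 1999-12-31.
Last Friday of January 2000: 2000-01-28.

2000-01-28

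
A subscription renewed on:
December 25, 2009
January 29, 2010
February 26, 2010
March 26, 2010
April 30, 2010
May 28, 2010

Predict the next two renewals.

All Fridays; the gaps (35, 28, 28, 35, 28) vary with month length.
This is the last Friday of each month.
June 2010 ends with Friday June 25, 2010.
Last Friday of July 2010: July 30, 2010.

June 25, 2010; July 30, 2010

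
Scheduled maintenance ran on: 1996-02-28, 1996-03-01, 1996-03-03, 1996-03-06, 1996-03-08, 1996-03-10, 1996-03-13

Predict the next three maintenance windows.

The gap pattern 2, 2, 3, 2, 2, 3 repeats every 3 events.
These are the Wednesdays, Fridays and Sundays of each week.
Next Friday: 1996-03-15.
The following Sunday is 1996-03-17.
Next Wednesday: 1996-03-20.

1996-03-15, 1996-03-17, 1996-03-20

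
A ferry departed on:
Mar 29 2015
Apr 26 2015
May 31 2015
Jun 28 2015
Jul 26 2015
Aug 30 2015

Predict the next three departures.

Sep 27 2015, Oct 25 2015, Nov 29 2015

All Sundays; the gaps (28, 35, 28, 28, 35) vary with month length.
This is the last Sunday of each month.
September 2015 ends with Sunday Sep 27 2015.
Last Sunday of October 2015: Oct 25 2015.
November 2015 ends with Sunday Nov 29 2015.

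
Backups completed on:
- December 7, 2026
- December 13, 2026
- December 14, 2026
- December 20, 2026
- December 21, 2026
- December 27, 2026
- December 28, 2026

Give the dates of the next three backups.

January 3, 2027; January 4, 2027; January 10, 2027

Every event lands on a Monday or Sunday (gaps cycle 6, 1, 6, 1, 6, 1).
So the schedule is: every Monday and Sunday.
The following Sunday is January 3, 2027.
The following Monday is January 4, 2027.
The following Sunday is January 10, 2027.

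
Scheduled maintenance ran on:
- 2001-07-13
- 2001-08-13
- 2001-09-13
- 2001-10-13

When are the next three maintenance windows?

2001-11-13, 2001-12-13, 2002-01-13

Gaps: 31, 31, 30 days — not constant. Every event is on the 13th of the month.
Pattern: the 13th of each month.
November 2001: 2001-11-13.
December 2001: 2001-12-13.
January 2002: 2002-01-13.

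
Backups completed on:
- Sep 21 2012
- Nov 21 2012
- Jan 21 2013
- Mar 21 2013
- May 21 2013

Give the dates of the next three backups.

The day-of-month is always 21 (61, 61, 59, 61 days between events).
So this recurs on the 21st of every 2 months.
Next: July 2013 → Jul 21 2013.
September 2013: Sep 21 2013.
Next: November 2013 → Nov 21 2013.

Jul 21 2013, Sep 21 2013, Nov 21 2013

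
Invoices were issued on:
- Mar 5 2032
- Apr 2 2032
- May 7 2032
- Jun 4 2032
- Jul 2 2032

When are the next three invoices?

Aug 6 2032, Sep 3 2032, Oct 1 2032

These are Fridays at 28- or 35-day spacing (28, 35, 28, 28).
The pattern: 1st Friday of the month.
August 2032 — 1st Friday is Aug 6 2032.
September 2032 — 1st Friday is Sep 3 2032.
October 2032 — 1st Friday is Oct 1 2032.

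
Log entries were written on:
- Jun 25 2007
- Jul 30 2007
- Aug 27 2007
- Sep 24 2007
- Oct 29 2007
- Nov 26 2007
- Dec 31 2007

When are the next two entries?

Jan 28 2008, Feb 25 2008

Every date is a Monday; gaps 35, 28, 28, 35, 28, 35 days.
Each is the last Monday of its month (at least one falls on the 29th or later, ruling out '4th Monday').
January 2008 ends with Monday Jan 28 2008.
February 2008 ends with Monday Feb 25 2008.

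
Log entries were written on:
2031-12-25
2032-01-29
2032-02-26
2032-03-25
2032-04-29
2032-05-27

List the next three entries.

All Thursdays; the gaps (35, 28, 28, 35, 28) vary with month length.
This is the last Thursday of each month.
Last Thursday of June 2032: 2032-06-24.
Last Thursday of July 2032: 2032-07-29.
Last Thursday of August 2032: 2032-08-26.

2032-06-24, 2032-07-29, 2032-08-26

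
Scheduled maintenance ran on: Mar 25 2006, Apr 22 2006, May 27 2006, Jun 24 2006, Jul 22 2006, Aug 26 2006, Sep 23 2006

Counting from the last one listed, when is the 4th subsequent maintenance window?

Jan 27 2007

These are Saturdays at 28- or 35-day spacing (28, 35, 28, 28, 35, 28).
The pattern: 4th Saturday of the month.
October 2006 — 4th Saturday is Oct 28 2006.
4th Saturday of November 2006: Nov 25 2006.
December 2006 — 4th Saturday is Dec 23 2006.
4th Saturday of January 2007: Jan 27 2007.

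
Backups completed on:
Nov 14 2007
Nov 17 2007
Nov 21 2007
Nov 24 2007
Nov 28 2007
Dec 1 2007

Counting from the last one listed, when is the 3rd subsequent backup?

Every event lands on a Wednesday or Saturday (gaps cycle 3, 4, 3, 4, 3).
So the schedule is: every Wednesday and Saturday.
Next Wednesday: Dec 5 2007.
The following Saturday is Dec 8 2007.
The following Wednesday is Dec 12 2007.

Dec 12 2007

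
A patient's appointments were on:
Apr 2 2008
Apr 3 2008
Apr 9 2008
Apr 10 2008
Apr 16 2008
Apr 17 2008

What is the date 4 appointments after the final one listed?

The gap pattern 1, 6, 1, 6, 1 repeats every 2 events.
These are the Wednesdays and Thursdays of each week.
Next Wednesday: Apr 23 2008.
The following Thursday is Apr 24 2008.
The following Wednesday is Apr 30 2008.
The following Thursday is May 1 2008.

May 1 2008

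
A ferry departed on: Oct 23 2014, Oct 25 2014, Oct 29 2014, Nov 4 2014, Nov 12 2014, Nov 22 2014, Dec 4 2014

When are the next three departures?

Dec 18 2014, Jan 3 2015, Jan 21 2015

Intervals are 2, 4, 6, 8, 10, 12 days — an arithmetic progression with common difference 2.
Next gap: 14 days. Dec 4 2014 + 14 days = Dec 18 2014.
Next gap: 16 days. Dec 18 2014 + 16 days = Jan 3 2015.
Next gap: 18 days. Jan 3 2015 + 18 days = Jan 21 2015.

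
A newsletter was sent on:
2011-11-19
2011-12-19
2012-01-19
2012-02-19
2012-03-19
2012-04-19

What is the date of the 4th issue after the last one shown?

2012-08-19

The day-of-month is always 19 (30, 31, 31, 29, 31 days between events).
So this recurs on the 19th of each month.
May 2012: 2012-05-19.
June 2012: 2012-06-19.
Next: July 2012 → 2012-07-19.
August 2012: 2012-08-19.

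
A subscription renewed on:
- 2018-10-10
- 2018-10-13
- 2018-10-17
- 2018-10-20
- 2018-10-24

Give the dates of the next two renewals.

2018-10-27, 2018-10-31

Every event lands on a Wednesday or Saturday (gaps cycle 3, 4, 3, 4).
So the schedule is: every Wednesday and Saturday.
The following Saturday is 2018-10-27.
The following Wednesday is 2018-10-31.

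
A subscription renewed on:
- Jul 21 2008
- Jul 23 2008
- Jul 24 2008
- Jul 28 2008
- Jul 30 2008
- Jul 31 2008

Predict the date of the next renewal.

Aug 4 2008

Gaps: 2, 1, 4, 2, 1 days — not constant, but cyclic with period 3.
The events fall on every Monday, Wednesday and Thursday.
The following Monday is Aug 4 2008.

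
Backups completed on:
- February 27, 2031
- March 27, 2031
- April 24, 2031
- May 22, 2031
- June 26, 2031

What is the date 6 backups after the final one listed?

December 25, 2031

These are Thursdays at 28- or 35-day spacing (28, 28, 28, 35).
The pattern: 4th Thursday of the month.
July 2031 — 4th Thursday is July 24, 2031.
August 2031 — 4th Thursday is August 28, 2031.
4th Thursday of September 2031: September 25, 2031.
4th Thursday of October 2031: October 23, 2031.
4th Thursday of November 2031: November 27, 2031.
December 2031 — 4th Thursday is December 25, 2031.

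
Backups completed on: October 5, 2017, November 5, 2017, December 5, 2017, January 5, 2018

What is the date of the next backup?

February 5, 2018

Gaps: 31, 30, 31 days — not constant. Every event is on the 5th of the month.
Pattern: the 5th of each month.
February 2018: February 5, 2018.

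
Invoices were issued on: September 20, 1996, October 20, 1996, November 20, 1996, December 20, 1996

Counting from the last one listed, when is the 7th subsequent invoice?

Each date is the 20th; the gaps (30, 31, 30) track the month lengths.
The rule is the 20th of each month.
Next: January 1997 → January 20, 1997.
Next: February 1997 → February 20, 1997.
March 1997: March 20, 1997.
Next: April 1997 → April 20, 1997.
Next: May 1997 → May 20, 1997.
June 1997: June 20, 1997.
July 1997: July 20, 1997.

July 20, 1997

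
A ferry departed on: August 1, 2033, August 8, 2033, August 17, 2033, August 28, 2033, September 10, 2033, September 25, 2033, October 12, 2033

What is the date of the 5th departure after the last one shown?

Intervals are 7, 9, 11, 13, 15, 17 days — an arithmetic progression with common difference 2.
Next gap: 19 days. October 12, 2033 + 19 days = October 31, 2033.
Next gap: 21 days. October 31, 2033 + 21 days = November 21, 2033.
Next gap: 23 days. November 21, 2033 + 23 days = December 14, 2033.
Next gap: 25 days. December 14, 2033 + 25 days = January 8, 2034.
Next gap: 27 days. January 8, 2034 + 27 days = February 4, 2034.

February 4, 2034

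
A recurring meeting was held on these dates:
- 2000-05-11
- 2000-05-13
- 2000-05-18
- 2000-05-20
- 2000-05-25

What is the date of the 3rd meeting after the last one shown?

2000-06-03

Every event lands on a Thursday or Saturday (gaps cycle 2, 5, 2, 5).
So the schedule is: every Thursday and Saturday.
Next Saturday: 2000-05-27.
The following Thursday is 2000-06-01.
Next Saturday: 2000-06-03.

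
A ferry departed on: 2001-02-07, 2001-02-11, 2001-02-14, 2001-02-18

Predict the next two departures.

2001-02-21, 2001-02-25

Every event lands on a Wednesday or Sunday (gaps cycle 4, 3, 4).
So the schedule is: every Wednesday and Sunday.
Next Wednesday: 2001-02-21.
Next Sunday: 2001-02-25.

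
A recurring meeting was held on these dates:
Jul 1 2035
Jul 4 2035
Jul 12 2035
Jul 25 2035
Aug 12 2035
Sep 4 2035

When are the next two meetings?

The spacing grows by 5 each time: 3, 8, 13, 18, 23 days.
Next gap: 28 days. Sep 4 2035 + 28 days = Oct 2 2035.
Next gap: 33 days. Oct 2 2035 + 33 days = Nov 4 2035.

Oct 2 2035, Nov 4 2035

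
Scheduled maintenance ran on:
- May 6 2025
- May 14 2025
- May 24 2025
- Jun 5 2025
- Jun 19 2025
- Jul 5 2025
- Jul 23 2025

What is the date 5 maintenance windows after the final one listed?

Nov 20 2025

Gaps: 8, 10, 12, 14, 16, 18 days — each gap is 2 larger than the previous one.
Next gap: 20 days. Jul 23 2025 + 20 days = Aug 12 2025.
Next gap: 22 days. Aug 12 2025 + 22 days = Sep 3 2025.
Next gap: 24 days. Sep 3 2025 + 24 days = Sep 27 2025.
Next gap: 26 days. Sep 27 2025 + 26 days = Oct 23 2025.
Next gap: 28 days. Oct 23 2025 + 28 days = Nov 20 2025.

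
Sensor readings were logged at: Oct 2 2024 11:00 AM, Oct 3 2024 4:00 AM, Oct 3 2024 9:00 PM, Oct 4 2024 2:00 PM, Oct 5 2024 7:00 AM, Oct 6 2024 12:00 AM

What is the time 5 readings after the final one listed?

The interval is a steady 17 hours (17, 17, 17, 17, 17).
Oct 6 2024 12:00 AM + 17 h = Oct 6 2024 5:00 PM.
Oct 6 2024 5:00 PM + 17 h = Oct 7 2024 10:00 AM.
Oct 7 2024 10:00 AM + 17 h = Oct 8 2024 3:00 AM.
Oct 8 2024 3:00 AM + 17 h = Oct 8 2024 8:00 PM.
Oct 8 2024 8:00 PM + 17 h = Oct 9 2024 1:00 PM.

Oct 9 2024 1:00 PM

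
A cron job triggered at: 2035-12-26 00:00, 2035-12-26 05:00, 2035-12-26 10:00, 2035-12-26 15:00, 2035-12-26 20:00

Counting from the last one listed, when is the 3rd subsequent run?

Gaps: 5, 5, 5, 5 hours — each event is 5 hours after the previous one.
2035-12-26 20:00 + 5 h = 2035-12-27 01:00.
2035-12-27 01:00 + 5 h = 2035-12-27 06:00.
2035-12-27 06:00 + 5 h = 2035-12-27 11:00.

2035-12-27 11:00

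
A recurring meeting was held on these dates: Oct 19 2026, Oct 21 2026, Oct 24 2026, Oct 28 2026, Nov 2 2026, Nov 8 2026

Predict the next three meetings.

Nov 15 2026, Nov 23 2026, Dec 2 2026

Intervals are 2, 3, 4, 5, 6 days — an arithmetic progression with common difference 1.
Next gap: 7 days. Nov 8 2026 + 7 days = Nov 15 2026.
Next gap: 8 days. Nov 15 2026 + 8 days = Nov 23 2026.
Next gap: 9 days. Nov 23 2026 + 9 days = Dec 2 2026.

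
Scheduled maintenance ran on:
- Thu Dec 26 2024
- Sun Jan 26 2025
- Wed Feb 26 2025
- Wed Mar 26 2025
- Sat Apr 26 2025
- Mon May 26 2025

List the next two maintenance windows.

Thu Jun 26 2025, Sat Jul 26 2025

Each date is the 26th; the gaps (31, 31, 28, 31, 30) track the month lengths.
The rule is the 26th of each month.
June 2025: Thu Jun 26 2025.
Next: July 2025 → Sat Jul 26 2025.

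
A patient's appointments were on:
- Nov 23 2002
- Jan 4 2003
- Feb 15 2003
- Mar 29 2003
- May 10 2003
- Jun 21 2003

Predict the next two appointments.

The spacing is 42, 42, 42, 42, 42 days — always 42 days.
Jun 21 2003 + 42 days = Aug 2 2003.
Aug 2 2003 + 42 days = Sep 13 2003.

Aug 2 2003, Sep 13 2003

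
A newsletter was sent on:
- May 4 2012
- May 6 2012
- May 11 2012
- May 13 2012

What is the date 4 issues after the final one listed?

Gaps: 2, 5, 2 days — not constant, but cyclic with period 2.
The events fall on every Friday and Sunday.
Next Friday: May 18 2012.
Next Sunday: May 20 2012.
Next Friday: May 25 2012.
The following Sunday is May 27 2012.

May 27 2012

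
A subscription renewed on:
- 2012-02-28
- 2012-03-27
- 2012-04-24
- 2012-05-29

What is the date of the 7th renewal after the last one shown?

2012-12-25

These are Tuesdays with 28, 28, 35-day gaps.
Each is the final Tuesday of its month — 2012-05-29 is past the 28th, so '4th Tuesday' doesn't fit.
June 2012 ends with Tuesday 2012-06-26.
Last Tuesday of July 2012: 2012-07-31.
Last Tuesday of August 2012: 2012-08-28.
Last Tuesday of September 2012: 2012-09-25.
Last Tuesday of October 2012: 2012-10-30.
Last Tuesday of November 2012: 2012-11-27.
December 2012 ends with Tuesday 2012-12-25.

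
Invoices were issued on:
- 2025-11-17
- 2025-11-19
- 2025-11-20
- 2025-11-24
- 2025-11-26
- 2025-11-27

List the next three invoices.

The gap pattern 2, 1, 4, 2, 1 repeats every 3 events.
These are the Mondays, Wednesdays and Thursdays of each week.
Next Monday: 2025-12-01.
Next Wednesday: 2025-12-03.
The following Thursday is 2025-12-04.

2025-12-01, 2025-12-03, 2025-12-04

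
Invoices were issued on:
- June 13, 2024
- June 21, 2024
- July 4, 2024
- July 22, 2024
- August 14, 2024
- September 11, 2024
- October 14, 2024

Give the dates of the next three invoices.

November 21, 2024; January 3, 2025; February 20, 2025

Intervals are 8, 13, 18, 23, 28, 33 days — an arithmetic progression with common difference 5.
Next gap: 38 days. October 14, 2024 + 38 days = November 21, 2024.
Next gap: 43 days. November 21, 2024 + 43 days = January 3, 2025.
Next gap: 48 days. January 3, 2025 + 48 days = February 20, 2025.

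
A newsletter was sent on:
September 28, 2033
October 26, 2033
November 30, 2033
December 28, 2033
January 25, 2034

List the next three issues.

Every date is a Wednesday; gaps 28, 35, 28, 28 days.
Each is the last Wednesday of its month (at least one falls on the 29th or later, ruling out '4th Wednesday').
February 2034 ends with Wednesday February 22, 2034.
March 2034 ends with Wednesday March 29, 2034.
April 2034 ends with Wednesday April 26, 2034.

February 22, 2034; March 29, 2034; April 26, 2034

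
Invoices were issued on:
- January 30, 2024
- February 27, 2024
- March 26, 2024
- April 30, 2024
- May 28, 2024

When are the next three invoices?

June 25, 2024; July 30, 2024; August 27, 2024

Every date is a Tuesday; gaps 28, 28, 35, 28 days.
Each is the last Tuesday of its month (at least one falls on the 29th or later, ruling out '4th Tuesday').
Last Tuesday of June 2024: June 25, 2024.
Last Tuesday of July 2024: July 30, 2024.
Last Tuesday of August 2024: August 27, 2024.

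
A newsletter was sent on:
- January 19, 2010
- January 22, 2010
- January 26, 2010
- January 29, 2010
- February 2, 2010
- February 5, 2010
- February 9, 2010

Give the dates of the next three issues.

February 12, 2010; February 16, 2010; February 19, 2010

Every event lands on a Tuesday or Friday (gaps cycle 3, 4, 3, 4, 3, 4).
So the schedule is: every Tuesday and Friday.
Next Friday: February 12, 2010.
The following Tuesday is February 16, 2010.
Next Friday: February 19, 2010.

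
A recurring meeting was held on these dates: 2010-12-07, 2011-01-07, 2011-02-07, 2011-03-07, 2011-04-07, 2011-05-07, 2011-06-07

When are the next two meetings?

2011-07-07, 2011-08-07

The day-of-month is always 7 (31, 31, 28, 31, 30, 31 days between events).
So this recurs on the 7th of each month.
July 2011: 2011-07-07.
August 2011: 2011-08-07.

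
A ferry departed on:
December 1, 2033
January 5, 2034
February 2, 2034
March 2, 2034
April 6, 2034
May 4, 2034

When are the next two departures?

June 1, 2034; July 6, 2034

Gaps: 35, 28, 28, 35, 28 days — a mix of 28 and 35. Every date is a Thursday.
Each is the 1st Thursday of its month.
June 2034 — 1st Thursday is June 1, 2034.
1st Thursday of July 2034: July 6, 2034.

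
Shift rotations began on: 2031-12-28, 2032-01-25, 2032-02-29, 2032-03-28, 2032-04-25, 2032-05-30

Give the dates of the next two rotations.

2032-06-27, 2032-07-25

All Sundays; the gaps (28, 35, 28, 28, 35) vary with month length.
This is the last Sunday of each month.
June 2032 ends with Sunday 2032-06-27.
July 2032 ends with Sunday 2032-07-25.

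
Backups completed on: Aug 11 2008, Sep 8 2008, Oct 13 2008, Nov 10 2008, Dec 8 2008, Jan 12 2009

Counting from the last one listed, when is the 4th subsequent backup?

May 11 2009

These are Mondays at 28- or 35-day spacing (28, 35, 28, 28, 35).
The pattern: 2nd Monday of the month.
2nd Monday of February 2009: Feb 9 2009.
March 2009 — 2nd Monday is Mar 9 2009.
2nd Monday of April 2009: Apr 13 2009.
2nd Monday of May 2009: May 11 2009.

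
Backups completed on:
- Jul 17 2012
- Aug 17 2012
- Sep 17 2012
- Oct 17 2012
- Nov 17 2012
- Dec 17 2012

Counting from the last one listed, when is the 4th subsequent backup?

Apr 17 2013

Gaps: 31, 31, 30, 31, 30 days — not constant. Every event is on the 17th of the month.
Pattern: the 17th of each month.
January 2013: Jan 17 2013.
Next: February 2013 → Feb 17 2013.
March 2013: Mar 17 2013.
Next: April 2013 → Apr 17 2013.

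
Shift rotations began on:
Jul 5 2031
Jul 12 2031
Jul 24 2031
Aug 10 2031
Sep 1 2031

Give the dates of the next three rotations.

The spacing grows by 5 each time: 7, 12, 17, 22 days.
Next gap: 27 days. Sep 1 2031 + 27 days = Sep 28 2031.
Next gap: 32 days. Sep 28 2031 + 32 days = Oct 30 2031.
Next gap: 37 days. Oct 30 2031 + 37 days = Dec 6 2031.

Sep 28 2031, Oct 30 2031, Dec 6 2031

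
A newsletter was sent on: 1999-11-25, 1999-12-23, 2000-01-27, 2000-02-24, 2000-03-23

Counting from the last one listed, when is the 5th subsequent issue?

2000-08-24

Gaps: 28, 35, 28, 28 days — a mix of 28 and 35. Every date is a Thursday.
Each is the 4th Thursday of its month.
4th Thursday of April 2000: 2000-04-27.
May 2000 — 4th Thursday is 2000-05-25.
4th Thursday of June 2000: 2000-06-22.
July 2000 — 4th Thursday is 2000-07-27.
August 2000 — 4th Thursday is 2000-08-24.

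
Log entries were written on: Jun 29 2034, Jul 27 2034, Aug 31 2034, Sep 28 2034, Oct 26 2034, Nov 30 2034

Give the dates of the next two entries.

Every date is a Thursday; gaps 28, 35, 28, 28, 35 days.
Each is the last Thursday of its month (at least one falls on the 29th or later, ruling out '4th Thursday').
Last Thursday of December 2034: Dec 28 2034.
Last Thursday of January 2035: Jan 25 2035.

Dec 28 2034, Jan 25 2035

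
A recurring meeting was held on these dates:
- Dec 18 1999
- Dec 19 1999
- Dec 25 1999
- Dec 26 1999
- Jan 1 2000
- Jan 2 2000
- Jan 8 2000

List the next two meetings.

Jan 9 2000, Jan 15 2000

Gaps: 1, 6, 1, 6, 1, 6 days — not constant, but cyclic with period 2.
The events fall on every Saturday and Sunday.
The following Sunday is Jan 9 2000.
Next Saturday: Jan 15 2000.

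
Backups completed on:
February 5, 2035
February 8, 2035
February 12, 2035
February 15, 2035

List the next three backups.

February 19, 2035; February 22, 2035; February 26, 2035

Gaps: 3, 4, 3 days — not constant, but cyclic with period 2.
The events fall on every Monday and Thursday.
Next Monday: February 19, 2035.
Next Thursday: February 22, 2035.
The following Monday is February 26, 2035.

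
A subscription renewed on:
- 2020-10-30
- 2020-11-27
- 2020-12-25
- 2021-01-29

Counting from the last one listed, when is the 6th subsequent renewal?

These are Fridays with 28, 28, 35-day gaps.
Each is the final Friday of its month — 2020-10-30 is past the 28th, so '4th Friday' doesn't fit.
Last Friday of February 2021: 2021-02-26.
Last Friday of March 2021: 2021-03-26.
April 2021 ends with Friday 2021-04-30.
May 2021 ends with Friday 2021-05-28.
Last Friday of June 2021: 2021-06-25.
July 2021 ends with Friday 2021-07-30.

2021-07-30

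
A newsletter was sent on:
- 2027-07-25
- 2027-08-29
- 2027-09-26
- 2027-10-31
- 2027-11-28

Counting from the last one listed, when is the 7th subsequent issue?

All Sundays; the gaps (35, 28, 35, 28) vary with month length.
This is the last Sunday of each month.
Last Sunday of December 2027: 2027-12-26.
January 2028 ends with Sunday 2028-01-30.
February 2028 ends with Sunday 2028-02-27.
March 2028 ends with Sunday 2028-03-26.
Last Sunday of April 2028: 2028-04-30.
Last Sunday of May 2028: 2028-05-28.
Last Sunday of June 2028: 2028-06-25.

2028-06-25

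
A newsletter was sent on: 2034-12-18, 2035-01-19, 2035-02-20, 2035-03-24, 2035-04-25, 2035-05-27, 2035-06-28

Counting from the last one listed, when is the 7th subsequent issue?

Every event comes 32 days after the last (32, 32, 32, 32, 32, 32).
2035-06-28 + 32 days = 2035-07-30.
2035-07-30 + 32 days = 2035-08-31.
2035-08-31 + 32 days = 2035-10-02.
2035-10-02 + 32 days = 2035-11-03.
2035-11-03 + 32 days = 2035-12-05.
2035-12-05 + 32 days = 2036-01-06.
2036-01-06 + 32 days = 2036-02-07.

2036-02-07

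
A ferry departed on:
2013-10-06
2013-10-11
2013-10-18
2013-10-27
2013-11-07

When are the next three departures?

2013-11-20, 2013-12-05, 2013-12-22

The spacing grows by 2 each time: 5, 7, 9, 11 days.
Next gap: 13 days. 2013-11-07 + 13 days = 2013-11-20.
Next gap: 15 days. 2013-11-20 + 15 days = 2013-12-05.
Next gap: 17 days. 2013-12-05 + 17 days = 2013-12-22.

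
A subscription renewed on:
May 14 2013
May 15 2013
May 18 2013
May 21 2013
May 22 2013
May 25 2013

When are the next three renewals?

May 28 2013, May 29 2013, Jun 1 2013

The gap pattern 1, 3, 3, 1, 3 repeats every 3 events.
These are the Tuesdays, Wednesdays and Saturdays of each week.
The following Tuesday is May 28 2013.
Next Wednesday: May 29 2013.
The following Saturday is Jun 1 2013.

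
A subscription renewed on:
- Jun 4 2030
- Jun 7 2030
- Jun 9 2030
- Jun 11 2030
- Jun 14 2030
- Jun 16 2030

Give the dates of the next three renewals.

Jun 18 2030, Jun 21 2030, Jun 23 2030

The gap pattern 3, 2, 2, 3, 2 repeats every 3 events.
These are the Tuesdays, Fridays and Sundays of each week.
Next Tuesday: Jun 18 2030.
The following Friday is Jun 21 2030.
The following Sunday is Jun 23 2030.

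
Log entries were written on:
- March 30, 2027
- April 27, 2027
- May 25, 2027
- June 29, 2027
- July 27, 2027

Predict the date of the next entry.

August 31, 2027

All Tuesdays; the gaps (28, 28, 35, 28) vary with month length.
This is the last Tuesday of each month.
Last Tuesday of August 2027: August 31, 2027.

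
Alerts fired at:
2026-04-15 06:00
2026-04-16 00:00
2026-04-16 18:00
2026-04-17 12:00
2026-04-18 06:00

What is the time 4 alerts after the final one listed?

2026-04-21 06:00

Gaps: 18, 18, 18, 18 hours — each event is 18 hours after the previous one.
2026-04-18 06:00 + 18 h = 2026-04-19 00:00.
2026-04-19 00:00 + 18 h = 2026-04-19 18:00.
2026-04-19 18:00 + 18 h = 2026-04-20 12:00.
2026-04-20 12:00 + 18 h = 2026-04-21 06:00.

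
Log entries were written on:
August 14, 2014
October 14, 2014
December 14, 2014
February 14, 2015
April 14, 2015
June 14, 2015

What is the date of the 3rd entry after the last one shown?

Each date is the 14th; the gaps (61, 61, 62, 59, 61) track the month lengths.
The rule is the 14th of every 2 months.
August 2015: August 14, 2015.
Next: October 2015 → October 14, 2015.
December 2015: December 14, 2015.

December 14, 2015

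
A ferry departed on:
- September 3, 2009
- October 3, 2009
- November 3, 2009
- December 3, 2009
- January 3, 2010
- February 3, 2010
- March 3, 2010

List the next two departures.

April 3, 2010; May 3, 2010

Gaps: 30, 31, 30, 31, 31, 28 days — not constant. Every event is on the 3rd of the month.
Pattern: the 3rd of each month.
April 2010: April 3, 2010.
Next: May 2010 → May 3, 2010.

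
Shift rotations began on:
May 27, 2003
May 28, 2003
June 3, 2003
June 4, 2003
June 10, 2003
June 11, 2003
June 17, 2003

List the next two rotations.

The gap pattern 1, 6, 1, 6, 1, 6 repeats every 2 events.
These are the Tuesdays and Wednesdays of each week.
Next Wednesday: June 18, 2003.
The following Tuesday is June 24, 2003.

June 18, 2003; June 24, 2003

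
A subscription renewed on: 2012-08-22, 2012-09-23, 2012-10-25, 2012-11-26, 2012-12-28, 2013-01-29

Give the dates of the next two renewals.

The spacing is 32, 32, 32, 32, 32 days — always 32 days.
2013-01-29 + 32 days = 2013-03-02.
2013-03-02 + 32 days = 2013-04-03.

2013-03-02, 2013-04-03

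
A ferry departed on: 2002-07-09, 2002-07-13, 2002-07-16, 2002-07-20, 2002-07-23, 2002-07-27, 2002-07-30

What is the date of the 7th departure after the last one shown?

Every event lands on a Tuesday or Saturday (gaps cycle 4, 3, 4, 3, 4, 3).
So the schedule is: every Tuesday and Saturday.
Next Saturday: 2002-08-03.
Next Tuesday: 2002-08-06.
Next Saturday: 2002-08-10.
The following Tuesday is 2002-08-13.
The following Saturday is 2002-08-17.
Next Tuesday: 2002-08-20.
The following Saturday is 2002-08-24.

2002-08-24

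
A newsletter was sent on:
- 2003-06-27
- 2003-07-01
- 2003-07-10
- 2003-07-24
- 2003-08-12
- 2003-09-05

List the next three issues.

The spacing grows by 5 each time: 4, 9, 14, 19, 24 days.
Next gap: 29 days. 2003-09-05 + 29 days = 2003-10-04.
Next gap: 34 days. 2003-10-04 + 34 days = 2003-11-07.
Next gap: 39 days. 2003-11-07 + 39 days = 2003-12-16.

2003-10-04, 2003-11-07, 2003-12-16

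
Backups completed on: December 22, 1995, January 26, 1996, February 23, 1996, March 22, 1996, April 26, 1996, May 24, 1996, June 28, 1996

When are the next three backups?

July 26, 1996; August 23, 1996; September 27, 1996

Gaps: 35, 28, 28, 35, 28, 35 days — a mix of 28 and 35. Every date is a Friday.
Each is the 4th Friday of its month.
July 1996 — 4th Friday is July 26, 1996.
August 1996 — 4th Friday is August 23, 1996.
4th Friday of September 1996: September 27, 1996.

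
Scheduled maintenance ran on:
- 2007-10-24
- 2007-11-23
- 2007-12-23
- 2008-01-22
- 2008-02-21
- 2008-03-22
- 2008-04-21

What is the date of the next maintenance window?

Every event comes 30 days after the last (30, 30, 30, 30, 30, 30).
2008-04-21 + 30 days = 2008-05-21.

2008-05-21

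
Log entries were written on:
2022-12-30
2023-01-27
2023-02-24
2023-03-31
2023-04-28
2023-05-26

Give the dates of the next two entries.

2023-06-30, 2023-07-28

All Fridays; the gaps (28, 28, 35, 28, 28) vary with month length.
This is the last Friday of each month.
June 2023 ends with Friday 2023-06-30.
Last Friday of July 2023: 2023-07-28.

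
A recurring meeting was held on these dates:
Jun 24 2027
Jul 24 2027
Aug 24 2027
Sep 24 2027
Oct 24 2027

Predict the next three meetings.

Each date is the 24th; the gaps (30, 31, 31, 30) track the month lengths.
The rule is the 24th of each month.
November 2027: Nov 24 2027.
Next: December 2027 → Dec 24 2027.
January 2028: Jan 24 2028.

Nov 24 2027, Dec 24 2027, Jan 24 2028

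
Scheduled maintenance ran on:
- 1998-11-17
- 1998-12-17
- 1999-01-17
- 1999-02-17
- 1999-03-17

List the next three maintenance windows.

The day-of-month is always 17 (30, 31, 31, 28 days between events).
So this recurs on the 17th of each month.
April 1999: 1999-04-17.
May 1999: 1999-05-17.
June 1999: 1999-06-17.

1999-04-17, 1999-05-17, 1999-06-17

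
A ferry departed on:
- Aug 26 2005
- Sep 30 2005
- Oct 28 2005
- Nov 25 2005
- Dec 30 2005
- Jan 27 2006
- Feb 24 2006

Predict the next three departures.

Mar 31 2006, Apr 28 2006, May 26 2006

These are Fridays with 35, 28, 28, 35, 28, 28-day gaps.
Each is the final Friday of its month — Sep 30 2005 is past the 28th, so '4th Friday' doesn't fit.
Last Friday of March 2006: Mar 31 2006.
April 2006 ends with Friday Apr 28 2006.
May 2006 ends with Friday May 26 2006.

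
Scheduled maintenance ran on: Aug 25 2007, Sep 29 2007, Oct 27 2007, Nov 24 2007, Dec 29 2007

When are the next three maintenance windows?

Jan 26 2008, Feb 23 2008, Mar 29 2008

These are Saturdays with 35, 28, 28, 35-day gaps.
Each is the final Saturday of its month — Sep 29 2007 is past the 28th, so '4th Saturday' doesn't fit.
January 2008 ends with Saturday Jan 26 2008.
Last Saturday of February 2008: Feb 23 2008.
March 2008 ends with Saturday Mar 29 2008.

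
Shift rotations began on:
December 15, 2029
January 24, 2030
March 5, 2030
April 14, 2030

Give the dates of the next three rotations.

Gaps between consecutive events: 40, 40, 40 days — a constant 40-day interval.
April 14, 2030 + 40 days = May 24, 2030.
May 24, 2030 + 40 days = July 3, 2030.
July 3, 2030 + 40 days = August 12, 2030.

May 24, 2030; July 3, 2030; August 12, 2030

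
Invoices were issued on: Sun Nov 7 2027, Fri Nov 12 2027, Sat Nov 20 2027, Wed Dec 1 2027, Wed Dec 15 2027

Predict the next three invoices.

Sat Jan 1 2028, Fri Jan 21 2028, Sun Feb 13 2028

Gaps: 5, 8, 11, 14 days — each gap is 3 larger than the previous one.
Next gap: 17 days. Wed Dec 15 2027 + 17 days = Sat Jan 1 2028.
Next gap: 20 days. Sat Jan 1 2028 + 20 days = Fri Jan 21 2028.
Next gap: 23 days. Fri Jan 21 2028 + 23 days = Sun Feb 13 2028.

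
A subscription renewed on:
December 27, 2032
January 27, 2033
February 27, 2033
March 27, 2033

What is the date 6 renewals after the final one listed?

September 27, 2033

Gaps: 31, 31, 28 days — not constant. Every event is on the 27th of the month.
Pattern: the 27th of each month.
April 2033: April 27, 2033.
Next: May 2033 → May 27, 2033.
June 2033: June 27, 2033.
Next: July 2033 → July 27, 2033.
August 2033: August 27, 2033.
September 2033: September 27, 2033.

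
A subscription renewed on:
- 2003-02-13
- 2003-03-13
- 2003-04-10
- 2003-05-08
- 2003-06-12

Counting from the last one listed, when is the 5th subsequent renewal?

2003-11-13

These are Thursdays at 28- or 35-day spacing (28, 28, 28, 35).
The pattern: 2nd Thursday of the month.
2nd Thursday of July 2003: 2003-07-10.
2nd Thursday of August 2003: 2003-08-14.
September 2003 — 2nd Thursday is 2003-09-11.
October 2003 — 2nd Thursday is 2003-10-09.
November 2003 — 2nd Thursday is 2003-11-13.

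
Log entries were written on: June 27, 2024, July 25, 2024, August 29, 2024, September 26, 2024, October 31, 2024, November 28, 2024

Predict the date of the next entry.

December 26, 2024

Every date is a Thursday; gaps 28, 35, 28, 35, 28 days.
Each is the last Thursday of its month (at least one falls on the 29th or later, ruling out '4th Thursday').
December 2024 ends with Thursday December 26, 2024.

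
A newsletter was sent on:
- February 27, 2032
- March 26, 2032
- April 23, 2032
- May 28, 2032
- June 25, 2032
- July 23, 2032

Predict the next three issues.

All dates are Fridays, 28, 28, 35, 28, 28 days apart.
Specifically, the 4th Friday of each month.
4th Friday of August 2032: August 27, 2032.
September 2032 — 4th Friday is September 24, 2032.
October 2032 — 4th Friday is October 22, 2032.

August 27, 2032; September 24, 2032; October 22, 2032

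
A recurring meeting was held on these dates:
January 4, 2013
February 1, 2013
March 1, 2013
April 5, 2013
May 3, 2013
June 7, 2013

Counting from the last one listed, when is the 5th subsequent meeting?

November 1, 2013

These are Fridays at 28- or 35-day spacing (28, 28, 35, 28, 35).
The pattern: 1st Friday of the month.
1st Friday of July 2013: July 5, 2013.
August 2013 — 1st Friday is August 2, 2013.
September 2013 — 1st Friday is September 6, 2013.
1st Friday of October 2013: October 4, 2013.
1st Friday of November 2013: November 1, 2013.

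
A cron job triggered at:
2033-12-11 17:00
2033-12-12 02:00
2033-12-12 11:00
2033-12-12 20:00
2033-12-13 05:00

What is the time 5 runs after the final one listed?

2033-12-15 02:00

Spacing: 9, 9, 9, 9 h — constant 9 h.
2033-12-13 05:00 + 9 h = 2033-12-13 14:00.
2033-12-13 14:00 + 9 h = 2033-12-13 23:00.
2033-12-13 23:00 + 9 h = 2033-12-14 08:00.
2033-12-14 08:00 + 9 h = 2033-12-14 17:00.
2033-12-14 17:00 + 9 h = 2033-12-15 02:00.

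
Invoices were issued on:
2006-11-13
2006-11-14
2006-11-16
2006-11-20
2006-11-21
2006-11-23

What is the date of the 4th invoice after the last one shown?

2006-12-04

Gaps: 1, 2, 4, 1, 2 days — not constant, but cyclic with period 3.
The events fall on every Monday, Tuesday and Thursday.
The following Monday is 2006-11-27.
Next Tuesday: 2006-11-28.
The following Thursday is 2006-11-30.
Next Monday: 2006-12-04.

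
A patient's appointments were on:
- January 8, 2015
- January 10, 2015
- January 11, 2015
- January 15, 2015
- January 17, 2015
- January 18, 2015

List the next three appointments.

Gaps: 2, 1, 4, 2, 1 days — not constant, but cyclic with period 3.
The events fall on every Thursday, Saturday and Sunday.
The following Thursday is January 22, 2015.
Next Saturday: January 24, 2015.
The following Sunday is January 25, 2015.

January 22, 2015; January 24, 2015; January 25, 2015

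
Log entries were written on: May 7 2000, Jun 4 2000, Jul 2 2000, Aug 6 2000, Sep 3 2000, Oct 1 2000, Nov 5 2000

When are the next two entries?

Dec 3 2000, Jan 7 2001

These are Sundays at 28- or 35-day spacing (28, 28, 35, 28, 28, 35).
The pattern: 1st Sunday of the month.
1st Sunday of December 2000: Dec 3 2000.
January 2001 — 1st Sunday is Jan 7 2001.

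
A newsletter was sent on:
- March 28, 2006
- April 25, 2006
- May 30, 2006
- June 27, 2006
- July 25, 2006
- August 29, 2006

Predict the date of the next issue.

These are Tuesdays with 28, 35, 28, 28, 35-day gaps.
Each is the final Tuesday of its month — May 30, 2006 is past the 28th, so '4th Tuesday' doesn't fit.
Last Tuesday of September 2006: September 26, 2006.

September 26, 2006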